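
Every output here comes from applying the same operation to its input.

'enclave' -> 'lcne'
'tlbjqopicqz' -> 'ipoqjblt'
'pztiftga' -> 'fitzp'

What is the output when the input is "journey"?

ruoj

Each output is the input with this applied: delete the last 3 characters, then reverse the string.
Starting from "journey": after the first operation, "jour"; after the second, "ruoj".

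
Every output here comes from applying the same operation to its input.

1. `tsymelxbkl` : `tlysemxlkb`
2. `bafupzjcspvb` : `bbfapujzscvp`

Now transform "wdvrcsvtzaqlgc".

wcvdcrvsztqagl

The pattern: move the last character to the front, then swap each adjacent pair of characters (1↔2, 3↔4, ...).
For "wdvrcsvtzaqlgc" the result is "wcvdcrvsztqagl".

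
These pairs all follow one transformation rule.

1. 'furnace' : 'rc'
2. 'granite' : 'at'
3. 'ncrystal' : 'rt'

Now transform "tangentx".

Each output is the input with this applied: keep one character in every 3, starting at position 3 (positions 3rd, 6th, 9th, ...).
Doing the same to "tangentx": "nn".

nn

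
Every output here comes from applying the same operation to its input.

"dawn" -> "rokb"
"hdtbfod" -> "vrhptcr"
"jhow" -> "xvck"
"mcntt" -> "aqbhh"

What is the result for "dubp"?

What's happening: shift every letter 12 places backward in the alphabet (wrapping around).
For "dubp" the result is "ripd".

ripd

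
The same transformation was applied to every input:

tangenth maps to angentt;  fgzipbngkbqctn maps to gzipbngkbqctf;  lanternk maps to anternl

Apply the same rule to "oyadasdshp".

yadasdsho

The pattern: delete the last character, then move the first character to the end.
Applying that to "oyadasdshp" gives "yadasdsho".
(Check on "lanternk": → "lantern" → "anternl" ✓)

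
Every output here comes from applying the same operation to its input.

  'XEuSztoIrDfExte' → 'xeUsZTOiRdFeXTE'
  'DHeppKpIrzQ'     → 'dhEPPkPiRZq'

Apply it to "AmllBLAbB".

In each case the input is transformed by: flip the case of every letter.
On "AmllBLAbB" that produces "aMLLblaBb".

aMLLblaBb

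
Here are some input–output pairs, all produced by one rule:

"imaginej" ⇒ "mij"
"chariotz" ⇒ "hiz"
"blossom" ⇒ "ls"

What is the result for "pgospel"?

In each case the input is transformed by: keep one character in every 3, starting at position 2 (positions 2nd, 5th, 8th, ...).
Applying that to "pgospel" gives "gp".

gp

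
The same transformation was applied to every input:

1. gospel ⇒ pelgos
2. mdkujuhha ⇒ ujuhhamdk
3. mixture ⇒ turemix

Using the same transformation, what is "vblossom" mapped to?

Each output is the input with this applied: move the first 3 characters to the end (rotate left by 3).
So "vblossom" becomes "ossomvbl".

ossomvbl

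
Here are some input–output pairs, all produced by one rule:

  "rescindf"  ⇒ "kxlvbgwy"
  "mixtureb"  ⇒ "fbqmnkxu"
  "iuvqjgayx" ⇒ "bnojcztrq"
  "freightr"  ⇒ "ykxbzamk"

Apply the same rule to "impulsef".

What's happening: shift every letter 7 places backward in the alphabet (wrapping around).
For "impulsef" the result is "bfinelxy".

bfinelxy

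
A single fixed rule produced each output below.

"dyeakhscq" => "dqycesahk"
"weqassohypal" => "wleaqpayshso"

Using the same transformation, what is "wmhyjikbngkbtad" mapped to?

wdmahtybjkigknb

The pattern: take characters alternately from the front and the back (1st, last, 2nd, 2nd-last, ...).
So "wmhyjikbngkbtad" becomes "wdmahtybjkigknb".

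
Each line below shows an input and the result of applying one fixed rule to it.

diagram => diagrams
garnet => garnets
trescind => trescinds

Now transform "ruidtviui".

The transformation: append "s".
Applying that to "ruidtviui" gives "ruidtviuis".

ruidtviuis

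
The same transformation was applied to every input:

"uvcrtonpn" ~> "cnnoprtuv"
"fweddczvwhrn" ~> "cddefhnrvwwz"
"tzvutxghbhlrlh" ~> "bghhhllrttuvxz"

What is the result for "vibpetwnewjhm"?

beehijmnptvww

What's happening: sort the characters into alphabetical order.
On "vibpetwnewjhm" that produces "beehijmnptvww".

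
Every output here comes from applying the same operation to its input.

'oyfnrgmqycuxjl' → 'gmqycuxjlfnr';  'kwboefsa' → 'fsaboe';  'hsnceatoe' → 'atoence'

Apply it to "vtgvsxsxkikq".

Looking at the pairs, the operation is to delete the first 2 characters, then move the first 3 characters to the end (rotate left by 3).
Starting from "vtgvsxsxkikq": after the first operation, "gvsxsxkikq"; after the second, "xsxkikqgvs".

xsxkikqgvs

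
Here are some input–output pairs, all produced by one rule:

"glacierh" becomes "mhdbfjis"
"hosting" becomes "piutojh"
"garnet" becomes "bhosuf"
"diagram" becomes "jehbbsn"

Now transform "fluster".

mgtvfus

Rule — swap each adjacent pair of characters (1↔2, 3↔4, ...), then shift every letter 1 place forward in the alphabet (wrapping around).
Applying both steps to "fluster": "lfsuetr", then "mgtvfus".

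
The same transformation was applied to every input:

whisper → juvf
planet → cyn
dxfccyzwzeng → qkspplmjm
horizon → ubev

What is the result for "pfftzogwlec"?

The pattern: shift every letter 13 places forward in the alphabet (wrapping around) — i.e. ROT13, then delete the last 3 characters.
Applying both steps to "pfftzogwlec": "cssgmbtjyrp", then "cssgmbtj".

cssgmbtj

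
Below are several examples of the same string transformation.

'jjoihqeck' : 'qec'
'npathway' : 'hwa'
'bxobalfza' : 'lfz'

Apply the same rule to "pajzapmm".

apm

What's happening: move the last character to the front, then keep only the last 3 characters.
"pajzapmm" → "mpajzapm" → "apm".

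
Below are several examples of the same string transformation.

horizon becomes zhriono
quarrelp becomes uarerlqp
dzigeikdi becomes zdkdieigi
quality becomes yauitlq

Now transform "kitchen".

The pattern: sort the characters into reverse alphabetical order, then take characters alternately from the front and the back (1st, last, 2nd, 2nd-last, ...).
For "kitchen", step one produces "tnkihec"; step two turns that into "tcnekhi".

tcnekhi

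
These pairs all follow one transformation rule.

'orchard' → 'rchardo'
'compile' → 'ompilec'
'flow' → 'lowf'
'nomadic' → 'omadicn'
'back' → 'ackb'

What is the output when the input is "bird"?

irdb

Rule — move the first character to the end.
Applying that to "bird" gives "irdb".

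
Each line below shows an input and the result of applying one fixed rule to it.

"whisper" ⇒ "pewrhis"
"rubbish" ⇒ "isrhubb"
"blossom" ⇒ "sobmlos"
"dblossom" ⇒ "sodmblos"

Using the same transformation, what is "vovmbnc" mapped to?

The transformation: swap the first and last characters, then move the last 3 characters to the front (rotate right by 3).
So "vovmbnc" becomes "bnvcovm".

bnvcovm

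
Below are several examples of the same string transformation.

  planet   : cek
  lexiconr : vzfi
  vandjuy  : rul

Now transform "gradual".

Rule — shift every letter 9 places backward in the alphabet (wrapping around), then keep every other character starting from the second (positions 2nd, 4th, 6th, ...).
For "gradual", step one produces "xirulrc"; step two turns that into "iur".
(Check on "planet": → "gcrevk" → "cek" ✓)

iur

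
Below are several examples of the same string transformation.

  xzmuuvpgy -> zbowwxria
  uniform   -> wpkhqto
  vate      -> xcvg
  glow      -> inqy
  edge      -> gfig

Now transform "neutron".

Rule — shift every letter 2 places forward in the alphabet (wrapping around).
On "neutron" that produces "pgwvtqp".

pgwvtqp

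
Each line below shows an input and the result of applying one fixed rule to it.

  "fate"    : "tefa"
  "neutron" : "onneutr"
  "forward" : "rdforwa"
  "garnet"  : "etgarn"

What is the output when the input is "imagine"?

neimagi

In each case the input is transformed by: move the last 2 characters to the front (rotate right by 2).
Doing the same to "imagine": "neimagi".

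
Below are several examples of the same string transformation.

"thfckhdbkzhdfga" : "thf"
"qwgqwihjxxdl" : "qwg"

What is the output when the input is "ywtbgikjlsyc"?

ywt

The pattern: keep only the first 3 characters.
Doing the same to "ywtbgikjlsyc": "ywt".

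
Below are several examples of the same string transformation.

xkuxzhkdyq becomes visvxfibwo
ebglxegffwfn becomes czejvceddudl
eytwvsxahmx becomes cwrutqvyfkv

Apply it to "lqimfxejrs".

jogkdvchpq

Each output is the input with this applied: shift every letter 2 places backward in the alphabet (wrapping around).
So "lqimfxejrs" becomes "jogkdvchpq".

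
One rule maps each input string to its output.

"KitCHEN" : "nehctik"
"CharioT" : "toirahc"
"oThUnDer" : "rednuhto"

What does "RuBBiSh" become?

hsibbur

In each case the input is transformed by: reverse the string, then convert every letter to lowercase.
So "RuBBiSh" becomes "hsibbur".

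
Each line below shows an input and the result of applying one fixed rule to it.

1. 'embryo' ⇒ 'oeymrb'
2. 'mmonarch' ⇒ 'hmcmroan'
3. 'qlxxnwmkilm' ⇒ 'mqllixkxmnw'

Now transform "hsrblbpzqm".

In each case the input is transformed by: reverse the string, then take characters alternately from the front and the back (1st, last, 2nd, 2nd-last, ...).
Starting from "hsrblbpzqm": after the first operation, "mqzpblbrsh"; after the second, "mhqszrpbbl".

mhqszrpbbl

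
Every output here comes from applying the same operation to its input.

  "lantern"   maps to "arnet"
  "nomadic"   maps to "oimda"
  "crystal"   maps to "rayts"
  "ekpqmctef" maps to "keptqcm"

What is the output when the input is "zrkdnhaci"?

rckadhn

What's happening: take characters alternately from the front and the back (1st, last, 2nd, 2nd-last, ...), then delete the first 2 characters.
Applying both steps to "zrkdnhaci": "zirckadhn", then "rckadhn".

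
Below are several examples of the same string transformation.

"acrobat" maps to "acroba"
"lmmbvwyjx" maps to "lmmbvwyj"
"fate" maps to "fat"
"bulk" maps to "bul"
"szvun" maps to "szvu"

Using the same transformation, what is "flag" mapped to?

fla

Rule — delete the last character.
For "flag" the result is "fla".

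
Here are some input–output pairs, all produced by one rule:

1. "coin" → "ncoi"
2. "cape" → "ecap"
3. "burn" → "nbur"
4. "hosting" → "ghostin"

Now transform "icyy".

yicy

Rule — move the last character to the front.
So "icyy" becomes "yicy".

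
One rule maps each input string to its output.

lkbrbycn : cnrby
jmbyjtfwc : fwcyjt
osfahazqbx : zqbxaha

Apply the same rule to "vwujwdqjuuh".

qjuuhjwd

Rule — delete the first 3 characters, then move the first 3 characters to the end (rotate left by 3).
On "vwujwdqjuuh": the first step gives "jwdqjuuh", and the second then gives "qjuuhjwd".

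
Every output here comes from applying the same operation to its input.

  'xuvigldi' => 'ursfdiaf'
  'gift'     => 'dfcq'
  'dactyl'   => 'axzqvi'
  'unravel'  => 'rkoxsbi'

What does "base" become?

yxpb

In each case the input is transformed by: shift every letter 3 places backward in the alphabet (wrapping around).
On "base" that produces "yxpb".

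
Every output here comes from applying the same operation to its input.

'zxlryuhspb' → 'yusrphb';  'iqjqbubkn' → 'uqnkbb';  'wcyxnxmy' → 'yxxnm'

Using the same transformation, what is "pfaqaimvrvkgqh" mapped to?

Looking at the pairs, the operation is to delete the first 3 characters, then sort the characters into reverse alphabetical order.
Doing the same to "pfaqaimvrvkgqh": "vvrqqmkihga".

vvrqqmkihga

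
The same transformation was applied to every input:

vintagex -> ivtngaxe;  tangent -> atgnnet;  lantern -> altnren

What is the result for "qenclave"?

Rule — swap each adjacent pair of characters (1↔2, 3↔4, ...).
On "qenclave" that produces "eqcnalev".

eqcnalev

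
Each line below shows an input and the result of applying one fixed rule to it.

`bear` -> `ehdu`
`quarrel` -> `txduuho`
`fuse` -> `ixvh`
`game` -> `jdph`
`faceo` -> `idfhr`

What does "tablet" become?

The transformation: shift every letter 3 places forward in the alphabet (wrapping around).
On "tablet" that produces "wdeohw".

wdeohw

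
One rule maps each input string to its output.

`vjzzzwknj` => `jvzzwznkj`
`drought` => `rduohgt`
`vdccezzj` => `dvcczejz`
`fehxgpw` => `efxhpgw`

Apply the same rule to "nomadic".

onamidc

The rule is to swap each adjacent pair of characters (1↔2, 3↔4, ...).
On "nomadic" that produces "onamidc".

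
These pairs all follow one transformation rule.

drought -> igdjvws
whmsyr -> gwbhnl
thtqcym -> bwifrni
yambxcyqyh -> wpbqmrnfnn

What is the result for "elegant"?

Each output is the input with this applied: shift every letter 11 places backward in the alphabet (wrapping around), then swap the first and last characters.
Starting from "elegant": after the first operation, "tatvpci"; after the second, "iatvpct".

iatvpct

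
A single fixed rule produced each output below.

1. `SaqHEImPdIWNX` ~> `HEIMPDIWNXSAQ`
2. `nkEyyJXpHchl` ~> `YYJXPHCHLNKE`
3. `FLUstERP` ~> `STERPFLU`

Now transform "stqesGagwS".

The rule is to move the first 3 characters to the end (rotate left by 3), then convert every letter to uppercase.
Working it through for "stqesGagwS": intermediate "esGagwSstq", final "ESGAGWSSTQ".

ESGAGWSSTQ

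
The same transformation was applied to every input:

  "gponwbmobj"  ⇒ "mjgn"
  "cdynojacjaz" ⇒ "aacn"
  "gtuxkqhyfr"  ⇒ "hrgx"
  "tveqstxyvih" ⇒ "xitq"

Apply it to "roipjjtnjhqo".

Looking at the pairs, the operation is to keep one character in every 3, starting at position 1 (positions 1st, 4th, 7th, ...), then move the last 2 characters to the front (rotate right by 2).
For "roipjjtnjhqo" the result is "thrp".

thrp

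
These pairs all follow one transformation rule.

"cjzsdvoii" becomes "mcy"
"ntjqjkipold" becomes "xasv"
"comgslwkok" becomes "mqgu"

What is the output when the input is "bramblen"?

lwo

What's happening: keep one character in every 3, starting at position 1 (positions 1st, 4th, 7th, ...), then shift every letter 10 places forward in the alphabet (wrapping around).
On "bramblen": the first step gives "bme", and the second then gives "lwo".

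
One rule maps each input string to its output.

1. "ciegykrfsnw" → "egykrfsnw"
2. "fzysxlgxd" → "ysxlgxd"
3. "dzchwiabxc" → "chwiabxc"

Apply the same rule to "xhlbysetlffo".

The pattern: delete the first 2 characters.
On "xhlbysetlffo" that produces "lbysetlffo".

lbysetlffo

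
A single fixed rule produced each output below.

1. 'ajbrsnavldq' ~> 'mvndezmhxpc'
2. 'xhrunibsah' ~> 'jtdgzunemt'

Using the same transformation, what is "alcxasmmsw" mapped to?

In each case the input is transformed by: shift every letter 12 places forward in the alphabet (wrapping around).
So "alcxasmmsw" becomes "mxojmeyyei".

mxojmeyyei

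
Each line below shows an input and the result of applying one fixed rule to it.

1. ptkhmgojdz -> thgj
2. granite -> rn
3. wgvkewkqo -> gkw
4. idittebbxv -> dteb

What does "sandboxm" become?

ado

The rule is to delete the last 2 characters, then keep every other character starting from the second (positions 2nd, 4th, 6th, ...).
For "sandboxm" the result is "ado".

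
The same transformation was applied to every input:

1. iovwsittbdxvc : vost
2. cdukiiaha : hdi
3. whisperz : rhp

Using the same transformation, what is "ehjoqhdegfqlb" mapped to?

The rule is to move the last 3 characters to the front (rotate right by 3), then keep one character in every 3, starting at position 2 (positions 2nd, 5th, 8th, ...).
Starting from "ehjoqhdegfqlb": after the first operation, "qlbehjoqhdegf"; after the second, "lhqe".

lhqe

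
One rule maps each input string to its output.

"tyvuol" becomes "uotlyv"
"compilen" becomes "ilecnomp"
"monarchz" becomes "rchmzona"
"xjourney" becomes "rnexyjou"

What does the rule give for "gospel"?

peglos

Rule — swap the first and last characters, then swap the front and back halves of the string.
Applying both steps to "gospel": "lospeg", then "peglos".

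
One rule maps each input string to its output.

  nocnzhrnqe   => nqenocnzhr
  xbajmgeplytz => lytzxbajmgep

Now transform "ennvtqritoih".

What's happening: move the first 2 characters to the end (rotate left by 2), then swap the front and back halves of the string.
On "ennvtqritoih" that produces "toihennvtqri".

toihennvtqri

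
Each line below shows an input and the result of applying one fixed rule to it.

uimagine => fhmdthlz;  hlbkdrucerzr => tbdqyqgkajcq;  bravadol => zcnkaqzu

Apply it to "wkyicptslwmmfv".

rkvlleuvjxhbos

Looking at the pairs, the operation is to swap the front and back halves of the string, then shift every letter 1 place backward in the alphabet (wrapping around).
Starting from "wkyicptslwmmfv": after the first operation, "slwmmfvwkyicpt"; after the second, "rkvlleuvjxhbos".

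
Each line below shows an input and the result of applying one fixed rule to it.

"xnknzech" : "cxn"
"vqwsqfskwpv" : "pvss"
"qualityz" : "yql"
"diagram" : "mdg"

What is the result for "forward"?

dfw

In each case the input is transformed by: keep one character in every 3, starting at position 1 (positions 1st, 4th, 7th, ...), then move the last character to the front.
"forward" → "fwd" → "dfw".
(Check on "vqwsqfskwpv": → "vssp" → "pvss" ✓)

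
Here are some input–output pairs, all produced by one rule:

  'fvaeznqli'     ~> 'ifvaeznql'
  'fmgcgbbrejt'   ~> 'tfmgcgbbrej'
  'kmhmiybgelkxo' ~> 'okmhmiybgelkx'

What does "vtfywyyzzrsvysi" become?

ivtfywyyzzrsvys

What's happening: move the last character to the front.
For "vtfywyyzzrsvysi" the result is "ivtfywyyzzrsvys".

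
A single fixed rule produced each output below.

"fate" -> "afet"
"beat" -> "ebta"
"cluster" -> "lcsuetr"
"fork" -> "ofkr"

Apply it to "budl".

Looking at the pairs, the operation is to swap each adjacent pair of characters (1↔2, 3↔4, ...).
For "budl" the result is "ubld".

ubld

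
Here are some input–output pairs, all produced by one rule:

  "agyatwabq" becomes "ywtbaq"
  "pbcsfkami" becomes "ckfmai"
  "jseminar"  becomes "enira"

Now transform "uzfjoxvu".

fxouv

In each case the input is transformed by: swap each adjacent pair of characters (1↔2, 3↔4, ...), then delete the first 3 characters.
Starting from "uzfjoxvu": after the first operation, "zujfxouv"; after the second, "fxouv".
(Check on "pbcsfkami": → "bpsckfmai" → "ckfmai" ✓)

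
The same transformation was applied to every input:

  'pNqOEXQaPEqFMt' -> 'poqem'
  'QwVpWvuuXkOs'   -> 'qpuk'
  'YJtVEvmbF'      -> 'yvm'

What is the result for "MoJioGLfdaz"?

mila

Each output is the input with this applied: keep one character in every 3, starting at position 1 (positions 1st, 4th, 7th, ...), then convert every letter to lowercase.
Working it through for "MoJioGLfdaz": intermediate "MiLa", final "mila".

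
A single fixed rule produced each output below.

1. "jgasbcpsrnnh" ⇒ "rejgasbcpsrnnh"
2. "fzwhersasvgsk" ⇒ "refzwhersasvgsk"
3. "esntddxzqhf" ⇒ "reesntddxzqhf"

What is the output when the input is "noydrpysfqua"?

renoydrpysfqua

What's happening: prepend "re".
For "noydrpysfqua" the result is "renoydrpysfqua".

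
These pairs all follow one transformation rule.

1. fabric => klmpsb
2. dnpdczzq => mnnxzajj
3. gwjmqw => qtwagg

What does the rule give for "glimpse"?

oqsvwzc

The transformation: sort the characters into alphabetical order, then shift every letter 10 places forward in the alphabet (wrapping around).
Starting from "glimpse": after the first operation, "egilmps"; after the second, "oqsvwzc".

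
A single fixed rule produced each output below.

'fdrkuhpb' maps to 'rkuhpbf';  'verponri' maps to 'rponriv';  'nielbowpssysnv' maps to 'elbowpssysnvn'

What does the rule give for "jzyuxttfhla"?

Rule — move the first character to the end, then delete the first character.
Starting from "jzyuxttfhla": after the first operation, "zyuxttfhlaj"; after the second, "yuxttfhlaj".

yuxttfhlaj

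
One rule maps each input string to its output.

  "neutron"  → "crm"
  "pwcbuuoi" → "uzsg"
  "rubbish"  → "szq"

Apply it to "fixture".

grp

Looking at the pairs, the operation is to shift every letter 2 places backward in the alphabet (wrapping around), then keep every other character starting from the second (positions 2nd, 4th, 6th, ...).
Working it through for "fixture": intermediate "dgvrspc", final "grp".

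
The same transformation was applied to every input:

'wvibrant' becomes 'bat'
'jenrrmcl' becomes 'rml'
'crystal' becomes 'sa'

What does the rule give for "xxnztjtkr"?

What's happening: delete the first 2 characters, then keep every other character starting from the second (positions 2nd, 4th, 6th, ...).
So "xxnztjtkr" becomes "zjk".

zjk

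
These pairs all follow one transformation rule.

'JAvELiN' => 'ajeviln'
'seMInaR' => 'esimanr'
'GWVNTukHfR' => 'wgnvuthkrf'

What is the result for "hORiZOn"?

ohirozn

What's happening: swap each adjacent pair of characters (1↔2, 3↔4, ...), then convert every letter to lowercase.
Starting from "hORiZOn": after the first operation, "OhiROZn"; after the second, "ohirozn".
(Check on "JAvELiN": → "AJEviLN" → "ajeviln" ✓)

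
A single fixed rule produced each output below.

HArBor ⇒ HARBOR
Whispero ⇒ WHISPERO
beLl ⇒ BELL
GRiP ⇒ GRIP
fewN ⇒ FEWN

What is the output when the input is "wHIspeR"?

Each output is the input with this applied: convert every letter to uppercase.
So "wHIspeR" becomes "WHISPER".

WHISPER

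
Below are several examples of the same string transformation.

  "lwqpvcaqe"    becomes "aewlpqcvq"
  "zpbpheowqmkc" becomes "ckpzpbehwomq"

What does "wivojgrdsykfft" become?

The transformation: swap each adjacent pair of characters (1↔2, 3↔4, ...), then move the last 2 characters to the front (rotate right by 2).
Working it through for "wivojgrdsykfft": intermediate "iwovgjdrysfktf", final "tfiwovgjdrysfk".

tfiwovgjdrysfk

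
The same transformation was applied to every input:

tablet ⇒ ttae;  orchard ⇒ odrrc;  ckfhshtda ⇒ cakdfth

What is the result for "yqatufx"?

yxqfa

Looking at the pairs, the operation is to take characters alternately from the front and the back (1st, last, 2nd, 2nd-last, ...), then delete the last 2 characters.
Working it through for "yqatufx": intermediate "yxqfaut", final "yxqfa".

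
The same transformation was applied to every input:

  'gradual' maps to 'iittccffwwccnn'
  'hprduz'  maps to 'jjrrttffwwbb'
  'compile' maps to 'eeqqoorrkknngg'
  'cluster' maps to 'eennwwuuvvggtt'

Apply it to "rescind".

ttgguueekkppff

The transformation: double every character, then shift every letter 2 places forward in the alphabet (wrapping around).
"rescind" → "ttgguueekkppff".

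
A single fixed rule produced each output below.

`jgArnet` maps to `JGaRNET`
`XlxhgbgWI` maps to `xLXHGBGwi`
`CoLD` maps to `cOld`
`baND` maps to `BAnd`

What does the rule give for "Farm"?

In each case the input is transformed by: flip the case of every letter.
Applying that to "Farm" gives "fARM".

fARM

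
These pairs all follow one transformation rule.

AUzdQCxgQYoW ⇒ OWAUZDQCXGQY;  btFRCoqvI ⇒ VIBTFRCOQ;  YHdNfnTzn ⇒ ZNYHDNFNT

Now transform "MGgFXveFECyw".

YWMGGFXVEFEC

Looking at the pairs, the operation is to move the last 2 characters to the front (rotate right by 2), then convert every letter to uppercase.
Working it through for "MGgFXveFECyw": intermediate "ywMGgFXveFEC", final "YWMGGFXVEFEC".
(Check on "YHdNfnTzn": → "znYHdNfnT" → "ZNYHDNFNT" ✓)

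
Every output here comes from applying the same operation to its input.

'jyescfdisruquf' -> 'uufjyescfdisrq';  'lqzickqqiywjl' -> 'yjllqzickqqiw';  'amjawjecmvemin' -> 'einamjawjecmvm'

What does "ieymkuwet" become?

The pattern: move the last 3 characters to the front (rotate right by 3), then swap the first and last characters.
For "ieymkuwet" the result is "uetieymkw".

uetieymkw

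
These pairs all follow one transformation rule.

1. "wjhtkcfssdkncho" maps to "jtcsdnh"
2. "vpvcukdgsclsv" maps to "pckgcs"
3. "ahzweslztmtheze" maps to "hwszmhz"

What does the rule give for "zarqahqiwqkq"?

The pattern: keep every other character starting from the second (positions 2nd, 4th, 6th, ...).
For "zarqahqiwqkq" the result is "aqhiqq".

aqhiqq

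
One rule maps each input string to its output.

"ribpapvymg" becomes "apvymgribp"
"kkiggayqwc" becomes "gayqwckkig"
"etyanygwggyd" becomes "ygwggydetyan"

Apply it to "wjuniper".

niperwju

The transformation: move the last character to the front, then swap the front and back halves of the string.
Working it through for "wjuniper": intermediate "rwjunipe", final "niperwju".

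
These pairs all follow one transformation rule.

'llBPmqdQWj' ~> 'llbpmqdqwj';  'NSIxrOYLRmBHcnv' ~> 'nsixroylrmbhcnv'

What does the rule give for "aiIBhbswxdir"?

The rule is to convert every letter to lowercase.
"aiIBhbswxdir" → "aiibhbswxdir".

aiibhbswxdir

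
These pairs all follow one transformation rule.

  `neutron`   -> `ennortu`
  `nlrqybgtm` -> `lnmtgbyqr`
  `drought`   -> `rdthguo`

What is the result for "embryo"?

meoyrb

Each output is the input with this applied: move the first 2 characters to the end (rotate left by 2), then reverse the string.
Applying both steps to "embryo": "bryoem", then "meoyrb".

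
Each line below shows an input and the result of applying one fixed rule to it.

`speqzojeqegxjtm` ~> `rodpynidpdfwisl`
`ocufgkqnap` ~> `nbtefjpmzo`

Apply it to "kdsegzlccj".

In each case the input is transformed by: shift every letter 1 place backward in the alphabet (wrapping around).
Doing the same to "kdsegzlccj": "jcrdfykbbi".

jcrdfykbbi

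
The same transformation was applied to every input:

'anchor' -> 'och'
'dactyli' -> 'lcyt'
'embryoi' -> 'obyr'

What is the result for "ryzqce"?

Looking at the pairs, the operation is to take characters alternately from the front and the back (1st, last, 2nd, 2nd-last, ...), then delete the first 3 characters.
Starting from "ryzqce": after the first operation, "reyczq"; after the second, "czq".
(Check on "dactyli": → "dialcyt" → "lcyt" ✓)

czq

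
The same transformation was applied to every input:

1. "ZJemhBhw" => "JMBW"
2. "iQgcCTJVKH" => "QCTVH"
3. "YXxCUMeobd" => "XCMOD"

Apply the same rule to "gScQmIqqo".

Looking at the pairs, the operation is to keep every other character starting from the second (positions 2nd, 4th, 6th, ...), then convert every letter to uppercase.
"gScQmIqqo" → "SQIq" → "SQIQ".

SQIQ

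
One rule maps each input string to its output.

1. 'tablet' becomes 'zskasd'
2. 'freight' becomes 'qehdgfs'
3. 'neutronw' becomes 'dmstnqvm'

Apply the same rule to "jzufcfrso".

yietebrqn

The rule is to shift every letter 1 place backward in the alphabet (wrapping around), then swap each adjacent pair of characters (1↔2, 3↔4, ...).
"jzufcfrso" → "iytebeqrn" → "yietebrqn".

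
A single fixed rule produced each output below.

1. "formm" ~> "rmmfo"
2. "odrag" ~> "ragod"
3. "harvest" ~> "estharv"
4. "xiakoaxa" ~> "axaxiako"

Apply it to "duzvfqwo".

qwoduzvf

In each case the input is transformed by: move the last 3 characters to the front (rotate right by 3).
So "duzvfqwo" becomes "qwoduzvf".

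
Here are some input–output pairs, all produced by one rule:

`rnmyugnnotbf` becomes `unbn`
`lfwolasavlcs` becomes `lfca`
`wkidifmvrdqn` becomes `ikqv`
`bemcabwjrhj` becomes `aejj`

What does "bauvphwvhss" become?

Looking at the pairs, the operation is to keep one character in every 3, starting at position 2 (positions 2nd, 5th, 8th, ...), then swap each adjacent pair of characters (1↔2, 3↔4, ...).
Working it through for "bauvphwvhss": intermediate "apvs", final "pasv".

pasv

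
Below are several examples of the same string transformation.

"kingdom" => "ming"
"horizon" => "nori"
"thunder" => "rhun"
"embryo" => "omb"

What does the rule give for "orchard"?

The pattern: swap the first and last characters, then delete the last 3 characters.
On "orchard": the first step gives "drcharo", and the second then gives "drch".
(Check on "horizon": → "norizoh" → "nori" ✓)

drch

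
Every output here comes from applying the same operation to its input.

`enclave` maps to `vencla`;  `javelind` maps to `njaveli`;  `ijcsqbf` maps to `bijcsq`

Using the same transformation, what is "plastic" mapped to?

The rule is to delete the last character, then move the last character to the front.
For "plastic", step one produces "plasti"; step two turns that into "iplast".

iplast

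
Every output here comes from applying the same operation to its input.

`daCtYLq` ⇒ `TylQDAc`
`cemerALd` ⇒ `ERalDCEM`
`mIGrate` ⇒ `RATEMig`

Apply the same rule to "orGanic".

In each case the input is transformed by: move the first 3 characters to the end (rotate left by 3), then flip the case of every letter.
Doing the same to "orGanic": "ANICORg".

ANICORg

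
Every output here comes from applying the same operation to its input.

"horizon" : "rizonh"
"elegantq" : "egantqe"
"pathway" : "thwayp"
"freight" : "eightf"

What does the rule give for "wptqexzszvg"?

tqexzszvgw

Looking at the pairs, the operation is to move the first 2 characters to the end (rotate left by 2), then delete the last character.
On "wptqexzszvg" that produces "tqexzszvgw".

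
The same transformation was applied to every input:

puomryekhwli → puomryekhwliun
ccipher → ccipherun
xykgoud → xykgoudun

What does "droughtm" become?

droughtmun

The pattern: append "un".
Applying that to "droughtm" gives "droughtmun".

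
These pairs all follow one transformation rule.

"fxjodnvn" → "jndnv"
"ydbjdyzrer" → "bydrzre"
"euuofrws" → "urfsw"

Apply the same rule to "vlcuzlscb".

clzcsb

Looking at the pairs, the operation is to swap each adjacent pair of characters (1↔2, 3↔4, ...), then delete the first 3 characters.
"vlcuzlscb" → "lvuclzcsb" → "clzcsb".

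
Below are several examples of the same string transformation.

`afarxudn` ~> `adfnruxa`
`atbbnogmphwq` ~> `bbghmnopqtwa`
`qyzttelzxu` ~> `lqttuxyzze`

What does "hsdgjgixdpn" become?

Looking at the pairs, the operation is to sort the characters into alphabetical order, then move the first character to the end.
For "hsdgjgixdpn", step one produces "ddgghijnpsx"; step two turns that into "dgghijnpsxd".

dgghijnpsxd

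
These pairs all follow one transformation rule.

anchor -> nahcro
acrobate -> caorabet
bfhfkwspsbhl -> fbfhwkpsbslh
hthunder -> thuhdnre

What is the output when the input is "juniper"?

ujinepr

Each output is the input with this applied: swap each adjacent pair of characters (1↔2, 3↔4, ...).
"juniper" → "ujinepr".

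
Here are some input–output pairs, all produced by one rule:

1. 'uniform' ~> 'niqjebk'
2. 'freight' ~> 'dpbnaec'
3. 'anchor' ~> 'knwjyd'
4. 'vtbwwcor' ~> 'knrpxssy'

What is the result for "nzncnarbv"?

The rule is to move the last 2 characters to the front (rotate right by 2), then shift every letter 4 places backward in the alphabet (wrapping around).
Starting from "nzncnarbv": after the first operation, "bvnzncnar"; after the second, "xrjvjyjwn".

xrjvjyjwn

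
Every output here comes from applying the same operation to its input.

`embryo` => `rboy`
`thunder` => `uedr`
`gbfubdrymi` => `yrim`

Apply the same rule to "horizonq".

Rule — swap each adjacent pair of characters (1↔2, 3↔4, ...), then keep only the last 4 characters.
Starting from "horizonq": after the first operation, "ohirozqn"; after the second, "ozqn".

ozqn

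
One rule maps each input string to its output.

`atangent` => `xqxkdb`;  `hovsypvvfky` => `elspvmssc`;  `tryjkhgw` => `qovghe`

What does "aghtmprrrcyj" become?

xdeqjmoooz

The rule is to shift every letter 3 places backward in the alphabet (wrapping around), then delete the last 2 characters.
So "aghtmprrrcyj" becomes "xdeqjmoooz".
(Check on "tryjkhgw": → "qovghedt" → "qovghe" ✓)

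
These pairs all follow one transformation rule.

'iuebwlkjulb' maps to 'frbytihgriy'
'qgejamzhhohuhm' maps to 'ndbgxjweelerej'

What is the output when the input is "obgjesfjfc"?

lydgbpcgcz

Rule — shift every letter 3 places backward in the alphabet (wrapping around).
Applying that to "obgjesfjfc" gives "lydgbpcgcz".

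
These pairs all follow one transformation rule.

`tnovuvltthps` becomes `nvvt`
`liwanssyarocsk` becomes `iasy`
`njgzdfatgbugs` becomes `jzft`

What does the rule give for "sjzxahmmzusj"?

jxhm

Looking at the pairs, the operation is to keep every other character starting from the second (positions 2nd, 4th, 6th, ...), then keep only the first 4 characters.
Starting from "sjzxahmmzusj": after the first operation, "jxhmuj"; after the second, "jxhm".
(Check on "tnovuvltthps": → "nvvths" → "nvvt" ✓)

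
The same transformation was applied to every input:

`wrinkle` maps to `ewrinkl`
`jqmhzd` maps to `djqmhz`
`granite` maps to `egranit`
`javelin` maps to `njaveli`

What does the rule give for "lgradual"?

llgradua

Looking at the pairs, the operation is to move the last character to the front.
So "lgradual" becomes "llgradua".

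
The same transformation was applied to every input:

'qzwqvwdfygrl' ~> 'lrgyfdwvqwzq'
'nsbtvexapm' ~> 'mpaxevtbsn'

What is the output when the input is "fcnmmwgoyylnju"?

The rule is to reverse the string.
For "fcnmmwgoyylnju" the result is "ujnlyyogwmmncf".

ujnlyyogwmmncf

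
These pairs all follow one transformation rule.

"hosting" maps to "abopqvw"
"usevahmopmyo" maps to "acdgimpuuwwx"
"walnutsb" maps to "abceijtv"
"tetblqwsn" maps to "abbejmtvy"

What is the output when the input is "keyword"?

eglmswz

In each case the input is transformed by: shift every letter 8 places forward in the alphabet (wrapping around), then sort the characters into alphabetical order.
"keyword" → "eglmswz".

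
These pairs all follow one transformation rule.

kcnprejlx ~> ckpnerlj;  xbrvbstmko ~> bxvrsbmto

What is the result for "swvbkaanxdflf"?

The pattern: swap each adjacent pair of characters (1↔2, 3↔4, ...), then delete the last character.
Working it through for "swvbkaanxdflf": intermediate "wsbvaknadxlff", final "wsbvaknadxlf".

wsbvaknadxlf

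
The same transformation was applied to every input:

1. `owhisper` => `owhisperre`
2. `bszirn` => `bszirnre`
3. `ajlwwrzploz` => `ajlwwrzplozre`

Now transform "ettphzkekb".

Rule — append "re".
Applying that to "ettphzkekb" gives "ettphzkekbre".

ettphzkekbre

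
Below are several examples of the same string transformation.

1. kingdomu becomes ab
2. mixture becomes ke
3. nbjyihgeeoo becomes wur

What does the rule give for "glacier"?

nr

The transformation: keep one character in every 3, starting at position 3 (positions 3rd, 6th, 9th, ...), then shift every letter 13 places forward in the alphabet (wrapping around) — i.e. ROT13.
For "glacier", step one produces "ae"; step two turns that into "nr".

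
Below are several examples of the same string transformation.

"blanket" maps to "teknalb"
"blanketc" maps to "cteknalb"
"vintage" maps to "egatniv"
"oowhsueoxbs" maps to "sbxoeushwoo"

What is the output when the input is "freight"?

thgierf

The rule is to reverse the string.
For "freight" the result is "thgierf".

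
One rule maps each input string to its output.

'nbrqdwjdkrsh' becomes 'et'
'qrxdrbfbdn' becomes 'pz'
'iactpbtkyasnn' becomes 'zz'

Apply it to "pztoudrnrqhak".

mw

The transformation: shift every letter 12 places forward in the alphabet (wrapping around), then keep only the last 2 characters.
For "pztoudrnrqhak", step one produces "blfagpdzdctmw"; step two turns that into "mw".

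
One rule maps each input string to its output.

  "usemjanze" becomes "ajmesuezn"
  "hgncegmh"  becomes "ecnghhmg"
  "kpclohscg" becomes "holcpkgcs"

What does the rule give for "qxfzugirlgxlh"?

glriguzfxqhlx

In each case the input is transformed by: reverse the string, then move the first 3 characters to the end (rotate left by 3).
For "qxfzugirlgxlh", step one produces "hlxglriguzfxq"; step two turns that into "glriguzfxqhlx".
(Check on "usemjanze": → "eznajmesu" → "ajmesuezn" ✓)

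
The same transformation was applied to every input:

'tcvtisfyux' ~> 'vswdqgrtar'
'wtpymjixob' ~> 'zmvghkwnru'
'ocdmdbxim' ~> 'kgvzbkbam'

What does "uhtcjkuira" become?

Rule — shift every letter 2 places backward in the alphabet (wrapping around), then reverse the string.
Working it through for "uhtcjkuira": intermediate "sfrahisgpy", final "ypgsiharfs".

ypgsiharfs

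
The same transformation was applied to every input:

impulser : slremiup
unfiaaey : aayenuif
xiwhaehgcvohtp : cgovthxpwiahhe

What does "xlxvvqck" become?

The rule is to swap the front and back halves of the string, then swap each adjacent pair of characters (1↔2, 3↔4, ...).
For "xlxvvqck", step one produces "vqckxlxv"; step two turns that into "qvkclxvx".

qvkclxvx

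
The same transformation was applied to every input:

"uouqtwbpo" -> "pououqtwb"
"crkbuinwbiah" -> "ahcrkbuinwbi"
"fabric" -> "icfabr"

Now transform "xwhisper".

erxwhisp

The pattern: move the last 2 characters to the front (rotate right by 2).
Applying that to "xwhisper" gives "erxwhisp".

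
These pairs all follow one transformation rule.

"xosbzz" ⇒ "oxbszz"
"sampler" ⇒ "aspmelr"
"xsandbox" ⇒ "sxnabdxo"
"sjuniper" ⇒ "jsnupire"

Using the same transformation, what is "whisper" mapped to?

Looking at the pairs, the operation is to swap each adjacent pair of characters (1↔2, 3↔4, ...).
Applying that to "whisper" gives "hwsiepr".

hwsiepr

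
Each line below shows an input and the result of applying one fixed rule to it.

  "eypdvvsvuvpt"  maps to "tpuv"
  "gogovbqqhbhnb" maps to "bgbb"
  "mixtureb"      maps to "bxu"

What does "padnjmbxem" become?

The pattern: take characters alternately from the front and the back (1st, last, 2nd, 2nd-last, ...), then keep one character in every 3, starting at position 2 (positions 2nd, 5th, 8th, ...).
Working it through for "padnjmbxem": intermediate "pmaedxnbjm", final "mdb".

mdb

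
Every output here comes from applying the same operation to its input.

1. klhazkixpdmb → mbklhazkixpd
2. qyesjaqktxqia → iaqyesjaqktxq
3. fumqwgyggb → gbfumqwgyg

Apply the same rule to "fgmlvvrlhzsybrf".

rffgmlvvrlhzsyb

The rule is to move the last 2 characters to the front (rotate right by 2).
For "fgmlvvrlhzsybrf" the result is "rffgmlvvrlhzsyb".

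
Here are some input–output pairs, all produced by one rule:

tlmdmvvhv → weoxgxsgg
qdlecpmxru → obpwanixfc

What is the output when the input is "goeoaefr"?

In each case the input is transformed by: shift every letter 11 places forward in the alphabet (wrapping around), then swap each adjacent pair of characters (1↔2, 3↔4, ...).
"goeoaefr" → "rzpzlpqc" → "zrzpplcq".

zrzpplcq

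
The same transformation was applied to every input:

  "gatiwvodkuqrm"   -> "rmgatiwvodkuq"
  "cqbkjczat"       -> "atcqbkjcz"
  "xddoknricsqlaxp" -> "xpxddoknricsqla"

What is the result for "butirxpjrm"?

rmbutirxpj

What's happening: move the last 2 characters to the front (rotate right by 2).
Applying that to "butirxpjrm" gives "rmbutirxpj".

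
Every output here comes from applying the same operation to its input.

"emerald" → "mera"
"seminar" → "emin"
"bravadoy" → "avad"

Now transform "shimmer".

Each output is the input with this applied: move the last 2 characters to the front (rotate right by 2), then keep only the last 4 characters.
Starting from "shimmer": after the first operation, "ershimm"; after the second, "himm".
(Check on "seminar": → "arsemin" → "emin" ✓)

himm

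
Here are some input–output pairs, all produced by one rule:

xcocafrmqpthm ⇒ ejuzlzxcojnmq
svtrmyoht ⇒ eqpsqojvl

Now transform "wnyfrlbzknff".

cctkvcoiywhk

The rule is to shift every letter 3 places backward in the alphabet (wrapping around), then move the last 2 characters to the front (rotate right by 2).
So "wnyfrlbzknff" becomes "cctkvcoiywhk".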